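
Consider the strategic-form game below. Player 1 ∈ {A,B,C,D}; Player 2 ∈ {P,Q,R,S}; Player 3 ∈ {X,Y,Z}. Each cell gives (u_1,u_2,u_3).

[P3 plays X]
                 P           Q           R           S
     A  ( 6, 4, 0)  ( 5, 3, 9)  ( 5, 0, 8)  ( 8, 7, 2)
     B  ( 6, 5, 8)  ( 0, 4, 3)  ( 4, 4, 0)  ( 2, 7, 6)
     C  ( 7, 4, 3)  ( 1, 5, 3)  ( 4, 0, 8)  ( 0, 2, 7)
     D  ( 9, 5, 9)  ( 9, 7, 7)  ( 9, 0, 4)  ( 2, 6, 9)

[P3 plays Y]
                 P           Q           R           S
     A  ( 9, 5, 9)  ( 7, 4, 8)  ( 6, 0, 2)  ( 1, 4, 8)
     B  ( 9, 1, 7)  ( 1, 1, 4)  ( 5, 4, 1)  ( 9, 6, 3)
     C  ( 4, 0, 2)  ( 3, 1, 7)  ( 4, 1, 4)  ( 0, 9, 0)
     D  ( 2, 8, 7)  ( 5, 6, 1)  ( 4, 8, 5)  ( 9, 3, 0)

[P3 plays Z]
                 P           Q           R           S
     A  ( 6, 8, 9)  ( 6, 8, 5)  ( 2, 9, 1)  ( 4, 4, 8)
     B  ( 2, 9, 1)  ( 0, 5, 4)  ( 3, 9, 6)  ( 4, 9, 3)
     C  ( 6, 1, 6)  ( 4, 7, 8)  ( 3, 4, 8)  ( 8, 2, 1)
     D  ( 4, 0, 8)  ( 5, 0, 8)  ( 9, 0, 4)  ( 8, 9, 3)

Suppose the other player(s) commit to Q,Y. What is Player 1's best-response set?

P1 best: {A}

u_1(A vs Q,Y) = 7
u_1(B vs Q,Y) = 1
u_1(C vs Q,Y) = 3
u_1(D vs Q,Y) = 5
max payoff 7 at {A}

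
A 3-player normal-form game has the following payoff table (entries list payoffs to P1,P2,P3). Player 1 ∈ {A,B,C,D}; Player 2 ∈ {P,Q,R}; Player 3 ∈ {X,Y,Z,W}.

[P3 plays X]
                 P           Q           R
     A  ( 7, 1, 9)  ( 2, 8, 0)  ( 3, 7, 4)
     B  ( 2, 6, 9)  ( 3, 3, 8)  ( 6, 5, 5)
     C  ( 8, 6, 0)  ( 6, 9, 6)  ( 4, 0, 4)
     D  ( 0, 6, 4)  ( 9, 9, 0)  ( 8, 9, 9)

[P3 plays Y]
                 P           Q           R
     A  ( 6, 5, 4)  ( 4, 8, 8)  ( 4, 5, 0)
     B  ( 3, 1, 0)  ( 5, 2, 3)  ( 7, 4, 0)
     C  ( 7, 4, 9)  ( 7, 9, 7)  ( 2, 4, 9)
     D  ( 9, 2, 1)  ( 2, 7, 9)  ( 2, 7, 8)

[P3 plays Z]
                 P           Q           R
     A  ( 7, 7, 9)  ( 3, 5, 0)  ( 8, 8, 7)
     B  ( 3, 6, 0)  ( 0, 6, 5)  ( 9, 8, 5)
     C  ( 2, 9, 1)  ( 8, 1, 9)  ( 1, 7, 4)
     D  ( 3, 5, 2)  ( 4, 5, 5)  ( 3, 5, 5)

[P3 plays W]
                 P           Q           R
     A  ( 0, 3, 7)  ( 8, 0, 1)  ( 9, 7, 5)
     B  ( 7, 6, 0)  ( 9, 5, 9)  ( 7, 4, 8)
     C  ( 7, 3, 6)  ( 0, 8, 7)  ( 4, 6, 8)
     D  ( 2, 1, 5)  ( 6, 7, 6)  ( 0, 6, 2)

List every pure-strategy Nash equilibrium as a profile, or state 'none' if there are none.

(A,P,X): not NE [P1→C gives 8>7; P2→Q gives 8>1]
(A,P,Y): not NE [P1→D gives 9>6; P2→Q gives 8>5; P3→Z gives 9>4]
(A,P,Z): not NE [P2→R gives 8>7]
(A,P,W): not NE [P1→C gives 7>0; P2→R gives 7>3; P3→Z gives 9>7]
(A,Q,X): not NE [P1→D gives 9>2; P3→Y gives 8>0]
(A,Q,Y): not NE [P1→C gives 7>4]
(A,Q,Z): not NE [P1→C gives 8>3; P2→R gives 8>5; P3→Y gives 8>0]
(A,Q,W): not NE [P1→B gives 9>8; P2→R gives 7>0; P3→Y gives 8>1]
(A,R,X): not NE [P1→D gives 8>3; P2→Q gives 8>7; P3→Z gives 7>4]
(A,R,Y): not NE [P1→B gives 7>4; P2→Q gives 8>5; P3→Z gives 7>0]
(A,R,Z): not NE [P1→B gives 9>8]
(A,R,W): not NE [P3→Z gives 7>5]
(B,P,X): not NE [P1→C gives 8>2]
(B,P,Y): not NE [P1→D gives 9>3; P2→R gives 4>1; P3→X gives 9>0]
(B,P,Z): not NE [P1→A gives 7>3; P2→R gives 8>6; P3→X gives 9>0]
(B,P,W): not NE [P3→X gives 9>0]
(B,Q,X): not NE [P1→D gives 9>3; P2→P gives 6>3; P3→W gives 9>8]
(B,Q,Y): not NE [P1→C gives 7>5; P2→R gives 4>2; P3→W gives 9>3]
(B,Q,Z): not NE [P1→C gives 8>0; P2→R gives 8>6; P3→W gives 9>5]
(B,Q,W): not NE [P2→P gives 6>5]
(B,R,X): not NE [P1→D gives 8>6; P2→P gives 6>5; P3→W gives 8>5]
(B,R,Y): not NE [P3→W gives 8>0]
(B,R,Z): not NE [P3→W gives 8>5]
(B,R,W): not NE [P1→A gives 9>7; P2→P gives 6>4]
(C,P,X): not NE [P2→Q gives 9>6; P3→Y gives 9>0]
(C,P,Y): not NE [P1→D gives 9>7; P2→Q gives 9>4]
(C,P,Z): not NE [P1→A gives 7>2; P3→Y gives 9>1]
(C,P,W): not NE [P2→Q gives 8>3; P3→Y gives 9>6]
(C,Q,X): not NE [P1→D gives 9>6; P3→Z gives 9>6]
(C,Q,Y): not NE [P3→Z gives 9>7]
(C,Q,Z): not NE [P2→P gives 9>1]
(C,Q,W): not NE [P1→B gives 9>0; P3→Z gives 9>7]
(C,R,X): not NE [P1→D gives 8>4; P2→Q gives 9>0; P3→Y gives 9>4]
(C,R,Y): not NE [P1→B gives 7>2; P2→Q gives 9>4]
(C,R,Z): not NE [P1→B gives 9>1; P2→P gives 9>7; P3→Y gives 9>4]
(C,R,W): not NE [P1→A gives 9>4; P2→Q gives 8>6; P3→Y gives 9>8]
(D,P,X): not NE [P1→C gives 8>0; P2→R gives 9>6; P3→W gives 5>4]
(D,P,Y): not NE [P2→R gives 7>2; P3→W gives 5>1]
(D,P,Z): not NE [P1→A gives 7>3; P3→W gives 5>2]
(D,P,W): not NE [P1→C gives 7>2; P2→Q gives 7>1]
(D,Q,X): not NE [P3→Y gives 9>0]
(D,Q,Y): not NE [P1→C gives 7>2]
(D,Q,Z): not NE [P1→C gives 8>4; P3→Y gives 9>5]
(D,Q,W): not NE [P1→B gives 9>6; P3→Y gives 9>6]
(D,R,X): NE
(D,R,Y): not NE [P1→B gives 7>2; P3→X gives 9>8]
(D,R,Z): not NE [P1→B gives 9>3; P3→X gives 9>5]
(D,R,W): not NE [P1→A gives 9>0; P2→Q gives 7>6; P3→X gives 9>2]

NE set: (D,R,X)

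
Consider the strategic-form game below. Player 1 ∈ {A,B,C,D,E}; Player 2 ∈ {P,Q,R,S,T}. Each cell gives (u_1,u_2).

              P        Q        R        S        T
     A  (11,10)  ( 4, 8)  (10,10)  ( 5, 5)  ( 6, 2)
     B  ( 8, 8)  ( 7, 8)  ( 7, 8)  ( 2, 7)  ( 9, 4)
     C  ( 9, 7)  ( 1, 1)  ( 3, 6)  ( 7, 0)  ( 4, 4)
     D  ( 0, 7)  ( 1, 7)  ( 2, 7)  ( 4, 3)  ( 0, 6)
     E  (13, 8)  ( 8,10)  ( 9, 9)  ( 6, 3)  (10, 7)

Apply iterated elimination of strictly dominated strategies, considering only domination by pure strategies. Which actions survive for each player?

P1 drop B (E beats it: P:13>8 Q:8>7 R:9>7 S:6>2 T:10>9)
P1 drop D (A beats it: P:11>0 Q:4>1 R:10>2 S:5>4 T:6>0)
P2 drop S (P beats it: A:10>5 C:7>0 E:8>3)
P1 drop C (A beats it: P:11>9 Q:4>1 R:10>3 T:6>4)
P2 drop T (P beats it: A:10>2 E:8>7)
P1→{A,E} P2→{P,Q,R}

Survivors P1:{A,E} P2:{P,Q,R}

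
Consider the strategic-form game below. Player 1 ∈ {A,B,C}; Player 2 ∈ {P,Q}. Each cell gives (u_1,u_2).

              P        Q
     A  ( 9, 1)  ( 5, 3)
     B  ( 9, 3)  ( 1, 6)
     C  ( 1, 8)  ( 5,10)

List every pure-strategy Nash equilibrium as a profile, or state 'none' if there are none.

(A,P): not NE [P2→Q gives 3>1]
(A,Q): NE
(B,P): not NE [P2→Q gives 6>3]
(B,Q): not NE [P1→C gives 5>1]
(C,P): not NE [P1→B gives 9>1; P2→Q gives 10>8]
(C,Q): NE

Nash profiles: (A,Q), (C,Q)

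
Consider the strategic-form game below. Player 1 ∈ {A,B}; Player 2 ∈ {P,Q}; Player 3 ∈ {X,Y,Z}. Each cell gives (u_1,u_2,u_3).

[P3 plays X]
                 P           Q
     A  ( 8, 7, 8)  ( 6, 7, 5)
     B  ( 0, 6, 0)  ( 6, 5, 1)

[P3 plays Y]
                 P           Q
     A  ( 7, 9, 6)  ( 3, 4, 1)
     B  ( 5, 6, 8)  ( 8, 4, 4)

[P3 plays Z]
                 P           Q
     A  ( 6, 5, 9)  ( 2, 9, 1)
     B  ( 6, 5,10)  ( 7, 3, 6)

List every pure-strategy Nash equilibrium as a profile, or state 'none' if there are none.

(A,P,X): not NE [P3→Z gives 9>8]
(A,P,Y): not NE [P3→Z gives 9>6]
(A,P,Z): not NE [P2→Q gives 9>5]
(A,Q,X): NE
(A,Q,Y): not NE [P1→B gives 8>3; P2→P gives 9>4; P3→X gives 5>1]
(A,Q,Z): not NE [P1→B gives 7>2; P3→X gives 5>1]
(B,P,X): not NE [P1→A gives 8>0; P3→Z gives 10>0]
(B,P,Y): not NE [P1→A gives 7>5; P3→Z gives 10>8]
(B,P,Z): NE
(B,Q,X): not NE [P2→P gives 6>5; P3→Z gives 6>1]
(B,Q,Y): not NE [P2→P gives 6>4; P3→Z gives 6>4]
(B,Q,Z): not NE [P2→P gives 5>3]

Nash profiles: (A,Q,X), (B,P,Z)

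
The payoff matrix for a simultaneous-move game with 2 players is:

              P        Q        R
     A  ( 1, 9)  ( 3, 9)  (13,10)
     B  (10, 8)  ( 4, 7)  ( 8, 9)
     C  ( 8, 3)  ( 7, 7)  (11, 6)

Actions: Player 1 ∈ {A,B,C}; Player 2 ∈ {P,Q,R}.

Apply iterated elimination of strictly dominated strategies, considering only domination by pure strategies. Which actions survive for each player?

Remaining: P1:{A,C} P2:{Q,R}

P2 drop P (R beats it: A:10>9 B:9>8 C:6>3)
P1 drop B (C beats it: Q:7>4 R:11>8)
P1→{A,C} P2→{Q,R}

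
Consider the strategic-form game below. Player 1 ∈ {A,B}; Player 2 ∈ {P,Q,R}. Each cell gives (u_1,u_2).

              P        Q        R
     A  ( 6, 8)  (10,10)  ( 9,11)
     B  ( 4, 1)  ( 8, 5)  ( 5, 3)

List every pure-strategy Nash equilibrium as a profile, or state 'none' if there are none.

(A,P): not NE [P2→R gives 11>8]
(A,Q): not NE [P2→R gives 11>10]
(A,R): NE
(B,P): not NE [P1→A gives 6>4; P2→Q gives 5>1]
(B,Q): not NE [P1→A gives 10>8]
(B,R): not NE [P1→A gives 9>5; P2→Q gives 5>3]

PSNE = {(A,R)}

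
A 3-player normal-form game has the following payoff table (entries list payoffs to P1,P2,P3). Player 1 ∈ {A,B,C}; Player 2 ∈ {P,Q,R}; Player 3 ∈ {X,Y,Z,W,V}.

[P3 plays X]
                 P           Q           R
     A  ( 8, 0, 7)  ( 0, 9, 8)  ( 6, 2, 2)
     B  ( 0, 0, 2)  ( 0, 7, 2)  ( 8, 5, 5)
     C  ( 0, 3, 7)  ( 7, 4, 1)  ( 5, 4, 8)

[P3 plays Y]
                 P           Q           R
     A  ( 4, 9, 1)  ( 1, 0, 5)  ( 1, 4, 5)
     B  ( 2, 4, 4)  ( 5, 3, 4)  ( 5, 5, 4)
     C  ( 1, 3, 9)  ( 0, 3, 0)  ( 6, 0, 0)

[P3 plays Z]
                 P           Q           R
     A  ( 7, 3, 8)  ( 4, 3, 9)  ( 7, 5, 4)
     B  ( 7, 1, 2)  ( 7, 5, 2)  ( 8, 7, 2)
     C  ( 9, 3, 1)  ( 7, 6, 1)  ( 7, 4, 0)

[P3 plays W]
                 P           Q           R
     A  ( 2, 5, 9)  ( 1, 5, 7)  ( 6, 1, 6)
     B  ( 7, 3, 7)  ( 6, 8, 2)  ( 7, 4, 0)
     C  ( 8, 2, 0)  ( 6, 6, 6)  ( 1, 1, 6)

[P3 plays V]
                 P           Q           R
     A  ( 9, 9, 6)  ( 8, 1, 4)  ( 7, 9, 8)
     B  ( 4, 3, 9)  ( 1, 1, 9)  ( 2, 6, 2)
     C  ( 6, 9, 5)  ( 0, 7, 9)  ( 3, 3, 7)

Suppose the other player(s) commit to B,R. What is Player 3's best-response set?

u_3(X vs B,R) = 5
u_3(Y vs B,R) = 4
u_3(Z vs B,R) = 2
u_3(W vs B,R) = 0
u_3(V vs B,R) = 2
max payoff 5 at {X}

P3 best: {X}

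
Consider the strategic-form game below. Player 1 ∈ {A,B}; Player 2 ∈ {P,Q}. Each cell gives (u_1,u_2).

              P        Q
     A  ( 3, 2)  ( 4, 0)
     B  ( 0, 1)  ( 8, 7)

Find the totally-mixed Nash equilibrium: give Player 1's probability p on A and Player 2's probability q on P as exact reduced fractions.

P1 indiff ⇒ q·3+(1-q)·4 = q·0+(1-q)·8 ⇒ q(3) = (1-q)(4) ⇒ q = 4/7
P2 indiff ⇒ p·2+(1-p)·1 = p·0+(1-p)·7 ⇒ p(2) = (1-p)(6) ⇒ p = 3/4

(p,q) = (3/4, 4/7)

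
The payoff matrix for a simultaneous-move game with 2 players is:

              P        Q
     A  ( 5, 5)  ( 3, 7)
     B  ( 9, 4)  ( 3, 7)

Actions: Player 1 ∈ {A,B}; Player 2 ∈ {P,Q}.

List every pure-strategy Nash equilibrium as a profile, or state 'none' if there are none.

(A,P): not NE [P1→B gives 9>5; P2→Q gives 7>5]
(A,Q): NE
(B,P): not NE [P2→Q gives 7>4]
(B,Q): NE

Nash profiles: (A,Q), (B,Q)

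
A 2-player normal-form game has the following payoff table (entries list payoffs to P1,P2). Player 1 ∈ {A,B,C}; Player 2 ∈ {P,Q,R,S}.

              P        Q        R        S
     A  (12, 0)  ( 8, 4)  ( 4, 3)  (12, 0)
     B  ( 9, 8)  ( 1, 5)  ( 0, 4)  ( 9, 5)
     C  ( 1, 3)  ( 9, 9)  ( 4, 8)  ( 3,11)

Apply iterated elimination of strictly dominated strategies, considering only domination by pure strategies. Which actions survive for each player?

P1 drop B (A beats it: P:12>9 Q:8>1 R:4>0 S:12>9)
P2 drop P (Q beats it: A:4>0 C:9>3)
P2 drop R (Q beats it: A:4>3 C:9>8)
P1→{A,C} P2→{Q,S}

Remaining: P1:{A,C} P2:{Q,S}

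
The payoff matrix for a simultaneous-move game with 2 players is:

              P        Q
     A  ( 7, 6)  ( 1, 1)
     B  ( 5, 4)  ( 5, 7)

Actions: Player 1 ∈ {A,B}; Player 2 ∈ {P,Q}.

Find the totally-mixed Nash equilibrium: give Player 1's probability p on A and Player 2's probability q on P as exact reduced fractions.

P1 mixes 3/8 on A; P2 mixes 2/3 on P

P1 indiff ⇒ q·7+(1-q)·1 = q·5+(1-q)·5 ⇒ q(2) = (1-q)(4) ⇒ q = 2/3
P2 indiff ⇒ p·6+(1-p)·4 = p·1+(1-p)·7 ⇒ p(5) = (1-p)(3) ⇒ p = 3/8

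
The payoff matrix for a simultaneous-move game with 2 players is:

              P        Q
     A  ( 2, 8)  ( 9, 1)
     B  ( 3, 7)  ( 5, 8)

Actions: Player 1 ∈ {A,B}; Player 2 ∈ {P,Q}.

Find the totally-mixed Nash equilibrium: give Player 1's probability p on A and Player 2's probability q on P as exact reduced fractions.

(p,q) = (1/8, 4/5)

P1 indiff ⇒ q·2+(1-q)·9 = q·3+(1-q)·5 ⇒ q(-1) = (1-q)(-4) ⇒ q = 4/5
P2 indiff ⇒ p·8+(1-p)·7 = p·1+(1-p)·8 ⇒ p(7) = (1-p)(1) ⇒ p = 1/8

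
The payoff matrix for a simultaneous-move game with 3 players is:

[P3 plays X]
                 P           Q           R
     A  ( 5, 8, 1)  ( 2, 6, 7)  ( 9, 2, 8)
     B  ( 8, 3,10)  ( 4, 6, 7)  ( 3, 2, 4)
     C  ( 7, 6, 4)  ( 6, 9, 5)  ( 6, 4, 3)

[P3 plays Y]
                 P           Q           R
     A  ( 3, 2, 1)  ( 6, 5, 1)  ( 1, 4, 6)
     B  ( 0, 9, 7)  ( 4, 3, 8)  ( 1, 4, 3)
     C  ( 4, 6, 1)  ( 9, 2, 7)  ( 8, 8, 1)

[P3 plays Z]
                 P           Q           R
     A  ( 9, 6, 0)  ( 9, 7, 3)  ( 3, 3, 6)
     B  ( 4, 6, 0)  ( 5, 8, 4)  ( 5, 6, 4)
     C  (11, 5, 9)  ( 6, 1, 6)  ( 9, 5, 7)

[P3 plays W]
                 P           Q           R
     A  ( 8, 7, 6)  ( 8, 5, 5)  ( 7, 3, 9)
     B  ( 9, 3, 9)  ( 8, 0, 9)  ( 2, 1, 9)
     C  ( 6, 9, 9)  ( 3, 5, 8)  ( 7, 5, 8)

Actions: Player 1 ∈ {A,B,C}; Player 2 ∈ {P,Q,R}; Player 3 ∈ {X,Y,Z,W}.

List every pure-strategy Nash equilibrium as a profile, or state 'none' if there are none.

(A,P,X): not NE [P1→B gives 8>5; P3→W gives 6>1]
(A,P,Y): not NE [P1→C gives 4>3; P2→Q gives 5>2; P3→W gives 6>1]
(A,P,Z): not NE [P1→C gives 11>9; P2→Q gives 7>6; P3→W gives 6>0]
(A,P,W): not NE [P1→B gives 9>8]
(A,Q,X): not NE [P1→C gives 6>2; P2→P gives 8>6]
(A,Q,Y): not NE [P1→C gives 9>6; P3→X gives 7>1]
(A,Q,Z): not NE [P3→X gives 7>3]
(A,Q,W): not NE [P2→P gives 7>5; P3→X gives 7>5]
(A,R,X): not NE [P2→P gives 8>2; P3→W gives 9>8]
(A,R,Y): not NE [P1→C gives 8>1; P2→Q gives 5>4; P3→W gives 9>6]
(A,R,Z): not NE [P1→C gives 9>3; P2→Q gives 7>3; P3→W gives 9>6]
(A,R,W): not NE [P2→P gives 7>3]
(B,P,X): not NE [P2→Q gives 6>3]
(B,P,Y): not NE [P1→C gives 4>0; P3→X gives 10>7]
(B,P,Z): not NE [P1→C gives 11>4; P2→Q gives 8>6; P3→X gives 10>0]
(B,P,W): not NE [P3→X gives 10>9]
(B,Q,X): not NE [P1→C gives 6>4; P3→W gives 9>7]
(B,Q,Y): not NE [P1→C gives 9>4; P2→P gives 9>3; P3→W gives 9>8]
(B,Q,Z): not NE [P1→A gives 9>5; P3→W gives 9>4]
(B,Q,W): not NE [P2→P gives 3>0]
(B,R,X): not NE [P1→A gives 9>3; P2→Q gives 6>2; P3→W gives 9>4]
(B,R,Y): not NE [P1→C gives 8>1; P2→P gives 9>4; P3→W gives 9>3]
(B,R,Z): not NE [P1→C gives 9>5; P2→Q gives 8>6; P3→W gives 9>4]
(B,R,W): not NE [P1→C gives 7>2; P2→P gives 3>1]
(C,P,X): not NE [P1→B gives 8>7; P2→Q gives 9>6; P3→W gives 9>4]
(C,P,Y): not NE [P2→R gives 8>6; P3→W gives 9>1]
(C,P,Z): NE
(C,P,W): not NE [P1→B gives 9>6]
(C,Q,X): not NE [P3→W gives 8>5]
(C,Q,Y): not NE [P2→R gives 8>2; P3→W gives 8>7]
(C,Q,Z): not NE [P1→A gives 9>6; P2→R gives 5>1; P3→W gives 8>6]
(C,Q,W): not NE [P1→B gives 8>3; P2→P gives 9>5]
(C,R,X): not NE [P1→A gives 9>6; P2→Q gives 9>4; P3→W gives 8>3]
(C,R,Y): not NE [P3→W gives 8>1]
(C,R,Z): not NE [P3→W gives 8>7]
(C,R,W): not NE [P2→P gives 9>5]

NE set: (C,P,Z)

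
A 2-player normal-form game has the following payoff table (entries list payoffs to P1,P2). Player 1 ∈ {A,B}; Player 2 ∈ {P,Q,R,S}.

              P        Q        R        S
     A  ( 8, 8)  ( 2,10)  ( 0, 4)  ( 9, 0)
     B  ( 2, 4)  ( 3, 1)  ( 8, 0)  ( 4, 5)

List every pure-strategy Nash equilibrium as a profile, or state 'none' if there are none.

(A,P): not NE [P2→Q gives 10>8]
(A,Q): not NE [P1→B gives 3>2]
(A,R): not NE [P1→B gives 8>0; P2→Q gives 10>4]
(A,S): not NE [P2→Q gives 10>0]
(B,P): not NE [P1→A gives 8>2; P2→S gives 5>4]
(B,Q): not NE [P2→S gives 5>1]
(B,R): not NE [P2→S gives 5>0]
(B,S): not NE [P1→A gives 9>4]

PSNE: ∅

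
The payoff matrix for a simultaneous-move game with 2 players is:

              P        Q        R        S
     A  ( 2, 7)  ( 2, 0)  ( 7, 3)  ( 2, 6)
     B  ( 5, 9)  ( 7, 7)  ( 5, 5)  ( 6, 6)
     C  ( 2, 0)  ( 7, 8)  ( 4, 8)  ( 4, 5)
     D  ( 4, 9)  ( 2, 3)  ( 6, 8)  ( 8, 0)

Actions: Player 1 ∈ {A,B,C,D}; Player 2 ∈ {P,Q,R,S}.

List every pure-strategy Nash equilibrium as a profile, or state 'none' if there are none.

PSNE = {(B,P), (C,Q)}

(A,P): not NE [P1→B gives 5>2]
(A,Q): not NE [P1→C gives 7>2; P2→P gives 7>0]
(A,R): not NE [P2→P gives 7>3]
(A,S): not NE [P1→D gives 8>2; P2→P gives 7>6]
(B,P): NE
(B,Q): not NE [P2→P gives 9>7]
(B,R): not NE [P1→A gives 7>5; P2→P gives 9>5]
(B,S): not NE [P1→D gives 8>6; P2→P gives 9>6]
(C,P): not NE [P1→B gives 5>2; P2→R gives 8>0]
(C,Q): NE
(C,R): not NE [P1→A gives 7>4]
(C,S): not NE [P1→D gives 8>4; P2→R gives 8>5]
(D,P): not NE [P1→B gives 5>4]
(D,Q): not NE [P1→C gives 7>2; P2→P gives 9>3]
(D,R): not NE [P1→A gives 7>6; P2→P gives 9>8]
(D,S): not NE [P2→P gives 9>0]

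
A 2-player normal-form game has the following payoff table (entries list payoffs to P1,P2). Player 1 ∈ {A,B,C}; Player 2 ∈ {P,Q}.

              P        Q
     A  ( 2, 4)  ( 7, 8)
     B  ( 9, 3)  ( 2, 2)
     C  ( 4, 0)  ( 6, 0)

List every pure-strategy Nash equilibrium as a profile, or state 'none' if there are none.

Nash profiles: (A,Q), (B,P)

(A,P): not NE [P1→B gives 9>2; P2→Q gives 8>4]
(A,Q): NE
(B,P): NE
(B,Q): not NE [P1→A gives 7>2; P2→P gives 3>2]
(C,P): not NE [P1→B gives 9>4]
(C,Q): not NE [P1→A gives 7>6]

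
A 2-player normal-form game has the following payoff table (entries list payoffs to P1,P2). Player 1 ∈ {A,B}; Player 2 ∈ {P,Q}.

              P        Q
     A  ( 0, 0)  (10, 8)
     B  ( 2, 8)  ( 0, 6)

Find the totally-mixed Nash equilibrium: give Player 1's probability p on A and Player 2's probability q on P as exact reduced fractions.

p=1/5, q=5/6

P1 indiff ⇒ q·0+(1-q)·10 = q·2+(1-q)·0 ⇒ q(-2) = (1-q)(-10) ⇒ q = 5/6
P2 indiff ⇒ p·0+(1-p)·8 = p·8+(1-p)·6 ⇒ p(-8) = (1-p)(-2) ⇒ p = 1/5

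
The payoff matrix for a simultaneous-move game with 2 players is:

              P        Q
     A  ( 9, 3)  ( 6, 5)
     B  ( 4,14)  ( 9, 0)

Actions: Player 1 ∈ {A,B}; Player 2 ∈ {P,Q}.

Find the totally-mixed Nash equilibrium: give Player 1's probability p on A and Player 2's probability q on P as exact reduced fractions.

(p,q) = (7/8, 3/8)

P1 indiff ⇒ q·9+(1-q)·6 = q·4+(1-q)·9 ⇒ q(5) = (1-q)(3) ⇒ q = 3/8
P2 indiff ⇒ p·3+(1-p)·14 = p·5+(1-p)·0 ⇒ p(-2) = (1-p)(-14) ⇒ p = 7/8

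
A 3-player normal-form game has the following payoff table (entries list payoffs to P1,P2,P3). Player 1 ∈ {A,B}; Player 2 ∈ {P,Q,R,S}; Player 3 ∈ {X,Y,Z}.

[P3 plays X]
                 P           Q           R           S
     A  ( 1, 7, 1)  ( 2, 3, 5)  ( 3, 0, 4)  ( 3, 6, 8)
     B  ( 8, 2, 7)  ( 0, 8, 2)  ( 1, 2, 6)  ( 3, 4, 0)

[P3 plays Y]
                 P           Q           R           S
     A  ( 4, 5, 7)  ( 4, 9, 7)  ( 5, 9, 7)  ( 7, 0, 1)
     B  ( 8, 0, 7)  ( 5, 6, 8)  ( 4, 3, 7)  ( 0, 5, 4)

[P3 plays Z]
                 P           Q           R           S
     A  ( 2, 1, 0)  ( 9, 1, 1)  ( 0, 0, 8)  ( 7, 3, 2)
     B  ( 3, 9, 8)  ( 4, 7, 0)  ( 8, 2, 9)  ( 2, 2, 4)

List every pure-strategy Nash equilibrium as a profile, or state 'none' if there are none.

NE set: (B,P,Z), (B,Q,Y)

(A,P,X): not NE [P1→B gives 8>1; P3→Y gives 7>1]
(A,P,Y): not NE [P1→B gives 8>4; P2→R gives 9>5]
(A,P,Z): not NE [P1→B gives 3>2; P2→S gives 3>1; P3→Y gives 7>0]
(A,Q,X): not NE [P2→P gives 7>3; P3→Y gives 7>5]
(A,Q,Y): not NE [P1→B gives 5>4]
(A,Q,Z): not NE [P2→S gives 3>1; P3→Y gives 7>1]
(A,R,X): not NE [P2→P gives 7>0; P3→Z gives 8>4]
(A,R,Y): not NE [P3→Z gives 8>7]
(A,R,Z): not NE [P1→B gives 8>0; P2→S gives 3>0]
(A,S,X): not NE [P2→P gives 7>6]
(A,S,Y): not NE [P2→R gives 9>0; P3→X gives 8>1]
(A,S,Z): not NE [P3→X gives 8>2]
(B,P,X): not NE [P2→Q gives 8>2; P3→Z gives 8>7]
(B,P,Y): not NE [P2→Q gives 6>0; P3→Z gives 8>7]
(B,P,Z): NE
(B,Q,X): not NE [P1→A gives 2>0; P3→Y gives 8>2]
(B,Q,Y): NE
(B,Q,Z): not NE [P1→A gives 9>4; P2→P gives 9>7; P3→Y gives 8>0]
(B,R,X): not NE [P1→A gives 3>1; P2→Q gives 8>2; P3→Z gives 9>6]
(B,R,Y): not NE [P1→A gives 5>4; P2→Q gives 6>3; P3→Z gives 9>7]
(B,R,Z): not NE [P2→P gives 9>2]
(B,S,X): not NE [P2→Q gives 8>4; P3→Z gives 4>0]
(B,S,Y): not NE [P1→A gives 7>0; P2→Q gives 6>5]
(B,S,Z): not NE [P1→A gives 7>2; P2→P gives 9>2]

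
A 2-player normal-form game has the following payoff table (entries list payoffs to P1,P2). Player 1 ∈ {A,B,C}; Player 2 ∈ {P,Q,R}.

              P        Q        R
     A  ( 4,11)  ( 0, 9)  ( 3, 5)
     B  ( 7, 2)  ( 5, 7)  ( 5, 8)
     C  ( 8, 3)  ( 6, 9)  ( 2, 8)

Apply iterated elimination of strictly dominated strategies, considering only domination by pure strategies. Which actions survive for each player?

Survivors P1:{B,C} P2:{Q,R}

P1 drop A (B beats it: P:7>4 Q:5>0 R:5>3)
P2 drop P (Q beats it: B:7>2 C:9>3)
P1→{B,C} P2→{Q,R}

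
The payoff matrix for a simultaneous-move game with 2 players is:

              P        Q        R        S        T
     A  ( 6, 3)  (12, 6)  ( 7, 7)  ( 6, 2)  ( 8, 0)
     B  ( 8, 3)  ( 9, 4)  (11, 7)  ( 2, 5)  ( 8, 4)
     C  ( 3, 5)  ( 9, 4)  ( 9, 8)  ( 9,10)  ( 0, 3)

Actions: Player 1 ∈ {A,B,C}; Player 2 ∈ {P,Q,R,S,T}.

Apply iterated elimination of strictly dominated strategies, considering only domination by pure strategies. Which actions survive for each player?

Survivors P1:{B,C} P2:{R,S}

P2 drop P (R beats it: A:7>3 B:7>3 C:8>5)
P2 drop Q (R beats it: A:7>6 B:7>4 C:8>4)
P2 drop T (R beats it: A:7>0 B:7>4 C:8>3)
P1 drop A (C beats it: R:9>7 S:9>6)
P1→{B,C} P2→{R,S}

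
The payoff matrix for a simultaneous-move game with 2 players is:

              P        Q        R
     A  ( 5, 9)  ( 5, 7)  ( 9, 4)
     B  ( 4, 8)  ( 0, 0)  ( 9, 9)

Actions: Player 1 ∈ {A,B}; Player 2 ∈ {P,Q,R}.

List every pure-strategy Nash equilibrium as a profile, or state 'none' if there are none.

NE set: (A,P), (B,R)

(A,P): NE
(A,Q): not NE [P2→P gives 9>7]
(A,R): not NE [P2→P gives 9>4]
(B,P): not NE [P1→A gives 5>4; P2→R gives 9>8]
(B,Q): not NE [P1→A gives 5>0; P2→R gives 9>0]
(B,R): NE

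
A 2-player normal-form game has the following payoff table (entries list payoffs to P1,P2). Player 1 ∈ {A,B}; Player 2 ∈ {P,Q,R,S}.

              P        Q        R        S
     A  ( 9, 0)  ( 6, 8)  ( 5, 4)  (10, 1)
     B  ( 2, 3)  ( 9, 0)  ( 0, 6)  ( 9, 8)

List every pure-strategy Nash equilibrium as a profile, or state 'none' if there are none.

Equilibria: none

(A,P): not NE [P2→Q gives 8>0]
(A,Q): not NE [P1→B gives 9>6]
(A,R): not NE [P2→Q gives 8>4]
(A,S): not NE [P2→Q gives 8>1]
(B,P): not NE [P1→A gives 9>2; P2→S gives 8>3]
(B,Q): not NE [P2→S gives 8>0]
(B,R): not NE [P1→A gives 5>0; P2→S gives 8>6]
(B,S): not NE [P1→A gives 10>9]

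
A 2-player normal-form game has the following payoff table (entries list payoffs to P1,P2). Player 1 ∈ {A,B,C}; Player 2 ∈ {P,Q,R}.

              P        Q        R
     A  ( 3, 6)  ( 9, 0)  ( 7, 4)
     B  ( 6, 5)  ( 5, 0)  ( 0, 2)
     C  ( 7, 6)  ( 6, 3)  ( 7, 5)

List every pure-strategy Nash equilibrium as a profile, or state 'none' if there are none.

Nash profiles: (C,P)

(A,P): not NE [P1→C gives 7>3]
(A,Q): not NE [P2→P gives 6>0]
(A,R): not NE [P2→P gives 6>4]
(B,P): not NE [P1→C gives 7>6]
(B,Q): not NE [P1→A gives 9>5; P2→P gives 5>0]
(B,R): not NE [P1→C gives 7>0; P2→P gives 5>2]
(C,P): NE
(C,Q): not NE [P1→A gives 9>6; P2→P gives 6>3]
(C,R): not NE [P2→P gives 6>5]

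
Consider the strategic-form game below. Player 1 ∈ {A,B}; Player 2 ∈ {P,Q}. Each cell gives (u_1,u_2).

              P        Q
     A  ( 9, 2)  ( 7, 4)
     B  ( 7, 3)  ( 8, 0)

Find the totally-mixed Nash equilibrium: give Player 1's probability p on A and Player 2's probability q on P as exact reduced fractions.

P1 indiff ⇒ q·9+(1-q)·7 = q·7+(1-q)·8 ⇒ q(2) = (1-q)(1) ⇒ q = 1/3
P2 indiff ⇒ p·2+(1-p)·3 = p·4+(1-p)·0 ⇒ p(-2) = (1-p)(-3) ⇒ p = 3/5

P1 mixes 3/5 on A; P2 mixes 1/3 on P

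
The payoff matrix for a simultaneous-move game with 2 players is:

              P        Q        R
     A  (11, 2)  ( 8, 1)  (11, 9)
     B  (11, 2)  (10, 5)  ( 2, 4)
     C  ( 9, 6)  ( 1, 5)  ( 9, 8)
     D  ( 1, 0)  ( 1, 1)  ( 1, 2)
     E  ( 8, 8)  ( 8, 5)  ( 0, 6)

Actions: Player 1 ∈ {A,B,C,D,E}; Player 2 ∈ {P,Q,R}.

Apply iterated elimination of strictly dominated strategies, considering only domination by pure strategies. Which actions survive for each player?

IESDS → P1:{A,B} P2:{Q,R}

P1 drop C (A beats it: P:11>9 Q:8>1 R:11>9)
P1 drop D (A beats it: P:11>1 Q:8>1 R:11>1)
P1 drop E (B beats it: P:11>8 Q:10>8 R:2>0)
P2 drop P (R beats it: A:9>2 B:4>2)
P1→{A,B} P2→{Q,R}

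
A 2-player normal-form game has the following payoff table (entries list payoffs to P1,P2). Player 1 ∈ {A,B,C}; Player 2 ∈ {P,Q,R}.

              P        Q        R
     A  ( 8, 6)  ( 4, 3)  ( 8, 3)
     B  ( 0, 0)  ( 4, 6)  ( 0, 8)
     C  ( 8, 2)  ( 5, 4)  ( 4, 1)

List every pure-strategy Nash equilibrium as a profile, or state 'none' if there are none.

(A,P): NE
(A,Q): not NE [P1→C gives 5>4; P2→P gives 6>3]
(A,R): not NE [P2→P gives 6>3]
(B,P): not NE [P1→C gives 8>0; P2→R gives 8>0]
(B,Q): not NE [P1→C gives 5>4; P2→R gives 8>6]
(B,R): not NE [P1→A gives 8>0]
(C,P): not NE [P2→Q gives 4>2]
(C,Q): NE
(C,R): not NE [P1→A gives 8>4; P2→Q gives 4>1]

Nash profiles: (A,P), (C,Q)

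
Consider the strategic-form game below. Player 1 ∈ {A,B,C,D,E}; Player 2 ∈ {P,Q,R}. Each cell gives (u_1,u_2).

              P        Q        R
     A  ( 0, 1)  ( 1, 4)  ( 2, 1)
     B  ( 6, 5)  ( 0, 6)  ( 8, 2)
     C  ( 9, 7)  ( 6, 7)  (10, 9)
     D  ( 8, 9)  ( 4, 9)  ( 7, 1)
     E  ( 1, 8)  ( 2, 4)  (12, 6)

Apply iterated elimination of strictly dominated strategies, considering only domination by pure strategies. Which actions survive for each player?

P1 drop A (C beats it: P:9>0 Q:6>1 R:10>2)
P1 drop B (C beats it: P:9>6 Q:6>0 R:10>8)
P1 drop D (C beats it: P:9>8 Q:6>4 R:10>7)
P2 drop Q (R beats it: C:9>7 E:6>4)
P1→{C,E} P2→{P,R}

Remaining: P1:{C,E} P2:{P,R}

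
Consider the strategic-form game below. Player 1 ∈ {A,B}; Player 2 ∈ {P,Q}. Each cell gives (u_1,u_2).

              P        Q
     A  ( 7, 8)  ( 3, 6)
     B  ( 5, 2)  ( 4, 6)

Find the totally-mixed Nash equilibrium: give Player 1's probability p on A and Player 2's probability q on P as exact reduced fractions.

(p,q) = (2/3, 1/3)

P1 indiff ⇒ q·7+(1-q)·3 = q·5+(1-q)·4 ⇒ q(2) = (1-q)(1) ⇒ q = 1/3
P2 indiff ⇒ p·8+(1-p)·2 = p·6+(1-p)·6 ⇒ p(2) = (1-p)(4) ⇒ p = 2/3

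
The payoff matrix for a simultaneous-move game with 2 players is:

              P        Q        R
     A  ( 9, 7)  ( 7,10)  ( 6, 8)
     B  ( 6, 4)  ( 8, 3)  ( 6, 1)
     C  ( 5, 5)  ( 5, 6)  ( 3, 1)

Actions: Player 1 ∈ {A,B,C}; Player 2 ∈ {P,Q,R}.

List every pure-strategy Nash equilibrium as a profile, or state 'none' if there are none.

PSNE: ∅

(A,P): not NE [P2→Q gives 10>7]
(A,Q): not NE [P1→B gives 8>7]
(A,R): not NE [P2→Q gives 10>8]
(B,P): not NE [P1→A gives 9>6]
(B,Q): not NE [P2→P gives 4>3]
(B,R): not NE [P2→P gives 4>1]
(C,P): not NE [P1→A gives 9>5; P2→Q gives 6>5]
(C,Q): not NE [P1→B gives 8>5]
(C,R): not NE [P1→B gives 6>3; P2→Q gives 6>1]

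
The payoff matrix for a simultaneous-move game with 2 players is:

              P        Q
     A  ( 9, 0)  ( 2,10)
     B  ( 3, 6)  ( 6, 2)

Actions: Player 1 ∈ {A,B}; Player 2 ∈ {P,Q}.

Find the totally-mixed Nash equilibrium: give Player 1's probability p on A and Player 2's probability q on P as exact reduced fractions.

P1 indiff ⇒ q·9+(1-q)·2 = q·3+(1-q)·6 ⇒ q(6) = (1-q)(4) ⇒ q = 2/5
P2 indiff ⇒ p·0+(1-p)·6 = p·10+(1-p)·2 ⇒ p(-10) = (1-p)(-4) ⇒ p = 2/7

P1 mixes 2/7 on A; P2 mixes 2/5 on P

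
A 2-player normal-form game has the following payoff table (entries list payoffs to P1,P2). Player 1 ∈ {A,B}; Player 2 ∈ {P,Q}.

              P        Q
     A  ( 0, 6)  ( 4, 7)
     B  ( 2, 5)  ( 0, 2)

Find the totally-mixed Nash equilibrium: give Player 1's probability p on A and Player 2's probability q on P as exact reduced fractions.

P1 indiff ⇒ q·0+(1-q)·4 = q·2+(1-q)·0 ⇒ q(-2) = (1-q)(-4) ⇒ q = 2/3
P2 indiff ⇒ p·6+(1-p)·5 = p·7+(1-p)·2 ⇒ p(-1) = (1-p)(-3) ⇒ p = 3/4

p=3/4, q=2/3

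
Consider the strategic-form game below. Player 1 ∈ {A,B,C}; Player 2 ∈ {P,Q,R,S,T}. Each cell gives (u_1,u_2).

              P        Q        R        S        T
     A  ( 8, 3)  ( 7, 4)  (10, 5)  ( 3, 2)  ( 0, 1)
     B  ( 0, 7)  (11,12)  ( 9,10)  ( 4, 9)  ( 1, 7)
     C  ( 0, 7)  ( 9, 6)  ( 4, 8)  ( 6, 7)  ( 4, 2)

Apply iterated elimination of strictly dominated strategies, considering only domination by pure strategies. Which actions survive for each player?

P2 drop P (R beats it: A:5>3 B:10>7 C:8>7)
P2 drop S (R beats it: A:5>2 B:10>9 C:8>7)
P2 drop T (Q beats it: A:4>1 B:12>7 C:6>2)
P1 drop C (B beats it: Q:11>9 R:9>4)
P1→{A,B} P2→{Q,R}

IESDS → P1:{A,B} P2:{Q,R}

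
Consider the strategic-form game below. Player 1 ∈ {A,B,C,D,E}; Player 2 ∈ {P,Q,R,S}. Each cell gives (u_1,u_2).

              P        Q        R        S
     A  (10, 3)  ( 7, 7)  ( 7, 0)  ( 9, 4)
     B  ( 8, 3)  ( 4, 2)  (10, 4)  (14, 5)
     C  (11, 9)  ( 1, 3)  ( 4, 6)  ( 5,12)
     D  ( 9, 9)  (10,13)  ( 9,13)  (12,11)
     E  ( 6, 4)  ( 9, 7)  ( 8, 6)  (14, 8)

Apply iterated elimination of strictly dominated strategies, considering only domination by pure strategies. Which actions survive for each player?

P2 drop P (S beats it: A:4>3 B:5>3 C:12>9 D:11>9 E:8>4)
P1 drop A (D beats it: Q:10>7 R:9>7 S:12>9)
P1 drop C (B beats it: Q:4>1 R:10>4 S:14>5)
P1→{B,D,E} P2→{Q,R,S}

IESDS → P1:{B,D,E} P2:{Q,R,S}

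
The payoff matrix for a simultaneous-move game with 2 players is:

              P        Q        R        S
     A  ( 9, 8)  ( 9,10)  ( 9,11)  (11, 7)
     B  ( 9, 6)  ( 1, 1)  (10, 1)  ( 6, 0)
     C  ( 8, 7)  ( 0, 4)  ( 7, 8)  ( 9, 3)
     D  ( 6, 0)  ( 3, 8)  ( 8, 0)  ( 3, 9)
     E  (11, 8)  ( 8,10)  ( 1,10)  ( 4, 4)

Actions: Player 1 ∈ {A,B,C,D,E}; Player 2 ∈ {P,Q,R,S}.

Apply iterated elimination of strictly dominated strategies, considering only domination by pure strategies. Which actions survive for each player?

P1 drop C (A beats it: P:9>8 Q:9>0 R:9>7 S:11>9)
P1 drop D (A beats it: P:9>6 Q:9>3 R:9>8 S:11>3)
P2 drop S (P beats it: A:8>7 B:6>0 E:8>4)
P1→{A,B,E} P2→{P,Q,R}

IESDS → P1:{A,B,E} P2:{P,Q,R}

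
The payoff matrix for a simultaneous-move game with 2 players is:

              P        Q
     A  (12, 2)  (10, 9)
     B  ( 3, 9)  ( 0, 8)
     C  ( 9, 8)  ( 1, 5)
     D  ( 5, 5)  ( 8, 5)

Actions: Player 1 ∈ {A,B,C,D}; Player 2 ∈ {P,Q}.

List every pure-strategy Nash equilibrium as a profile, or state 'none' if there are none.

(A,P): not NE [P2→Q gives 9>2]
(A,Q): NE
(B,P): not NE [P1→A gives 12>3]
(B,Q): not NE [P1→A gives 10>0; P2→P gives 9>8]
(C,P): not NE [P1→A gives 12>9]
(C,Q): not NE [P1→A gives 10>1; P2→P gives 8>5]
(D,P): not NE [P1→A gives 12>5]
(D,Q): not NE [P1→A gives 10>8]

NE set: (A,Q)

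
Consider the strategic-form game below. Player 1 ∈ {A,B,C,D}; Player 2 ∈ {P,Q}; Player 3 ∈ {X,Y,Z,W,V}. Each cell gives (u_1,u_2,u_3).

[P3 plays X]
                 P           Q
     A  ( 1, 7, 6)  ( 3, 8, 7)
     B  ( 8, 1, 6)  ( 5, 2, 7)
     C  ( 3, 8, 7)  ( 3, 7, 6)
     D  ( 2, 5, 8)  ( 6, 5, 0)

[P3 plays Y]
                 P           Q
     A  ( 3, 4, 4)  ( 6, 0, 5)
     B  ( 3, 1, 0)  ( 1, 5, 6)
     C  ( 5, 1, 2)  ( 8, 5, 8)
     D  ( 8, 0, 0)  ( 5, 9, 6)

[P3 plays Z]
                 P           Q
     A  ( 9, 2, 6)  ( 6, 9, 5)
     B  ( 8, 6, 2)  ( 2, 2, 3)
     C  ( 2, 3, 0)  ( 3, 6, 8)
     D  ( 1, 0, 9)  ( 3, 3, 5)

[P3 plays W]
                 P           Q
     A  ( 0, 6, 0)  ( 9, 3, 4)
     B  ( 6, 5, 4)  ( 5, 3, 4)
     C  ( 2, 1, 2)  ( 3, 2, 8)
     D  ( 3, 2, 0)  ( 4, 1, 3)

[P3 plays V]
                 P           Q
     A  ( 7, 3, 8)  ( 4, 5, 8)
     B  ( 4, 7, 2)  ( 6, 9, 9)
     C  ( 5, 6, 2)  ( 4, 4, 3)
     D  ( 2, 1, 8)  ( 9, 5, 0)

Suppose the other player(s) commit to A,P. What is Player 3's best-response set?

u_3(X vs A,P) = 6
u_3(Y vs A,P) = 4
u_3(Z vs A,P) = 6
u_3(W vs A,P) = 0
u_3(V vs A,P) = 8
max payoff 8 at {V}

argmax u_3 = {V}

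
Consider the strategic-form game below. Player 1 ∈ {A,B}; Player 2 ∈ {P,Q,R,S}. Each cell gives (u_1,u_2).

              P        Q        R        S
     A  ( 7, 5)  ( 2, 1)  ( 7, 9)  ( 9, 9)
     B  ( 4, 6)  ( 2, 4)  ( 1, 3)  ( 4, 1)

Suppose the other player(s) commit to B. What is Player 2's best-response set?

u_2(P vs B) = 6
u_2(Q vs B) = 4
u_2(R vs B) = 3
u_2(S vs B) = 1
max payoff 6 at {P}

argmax u_2 = {P}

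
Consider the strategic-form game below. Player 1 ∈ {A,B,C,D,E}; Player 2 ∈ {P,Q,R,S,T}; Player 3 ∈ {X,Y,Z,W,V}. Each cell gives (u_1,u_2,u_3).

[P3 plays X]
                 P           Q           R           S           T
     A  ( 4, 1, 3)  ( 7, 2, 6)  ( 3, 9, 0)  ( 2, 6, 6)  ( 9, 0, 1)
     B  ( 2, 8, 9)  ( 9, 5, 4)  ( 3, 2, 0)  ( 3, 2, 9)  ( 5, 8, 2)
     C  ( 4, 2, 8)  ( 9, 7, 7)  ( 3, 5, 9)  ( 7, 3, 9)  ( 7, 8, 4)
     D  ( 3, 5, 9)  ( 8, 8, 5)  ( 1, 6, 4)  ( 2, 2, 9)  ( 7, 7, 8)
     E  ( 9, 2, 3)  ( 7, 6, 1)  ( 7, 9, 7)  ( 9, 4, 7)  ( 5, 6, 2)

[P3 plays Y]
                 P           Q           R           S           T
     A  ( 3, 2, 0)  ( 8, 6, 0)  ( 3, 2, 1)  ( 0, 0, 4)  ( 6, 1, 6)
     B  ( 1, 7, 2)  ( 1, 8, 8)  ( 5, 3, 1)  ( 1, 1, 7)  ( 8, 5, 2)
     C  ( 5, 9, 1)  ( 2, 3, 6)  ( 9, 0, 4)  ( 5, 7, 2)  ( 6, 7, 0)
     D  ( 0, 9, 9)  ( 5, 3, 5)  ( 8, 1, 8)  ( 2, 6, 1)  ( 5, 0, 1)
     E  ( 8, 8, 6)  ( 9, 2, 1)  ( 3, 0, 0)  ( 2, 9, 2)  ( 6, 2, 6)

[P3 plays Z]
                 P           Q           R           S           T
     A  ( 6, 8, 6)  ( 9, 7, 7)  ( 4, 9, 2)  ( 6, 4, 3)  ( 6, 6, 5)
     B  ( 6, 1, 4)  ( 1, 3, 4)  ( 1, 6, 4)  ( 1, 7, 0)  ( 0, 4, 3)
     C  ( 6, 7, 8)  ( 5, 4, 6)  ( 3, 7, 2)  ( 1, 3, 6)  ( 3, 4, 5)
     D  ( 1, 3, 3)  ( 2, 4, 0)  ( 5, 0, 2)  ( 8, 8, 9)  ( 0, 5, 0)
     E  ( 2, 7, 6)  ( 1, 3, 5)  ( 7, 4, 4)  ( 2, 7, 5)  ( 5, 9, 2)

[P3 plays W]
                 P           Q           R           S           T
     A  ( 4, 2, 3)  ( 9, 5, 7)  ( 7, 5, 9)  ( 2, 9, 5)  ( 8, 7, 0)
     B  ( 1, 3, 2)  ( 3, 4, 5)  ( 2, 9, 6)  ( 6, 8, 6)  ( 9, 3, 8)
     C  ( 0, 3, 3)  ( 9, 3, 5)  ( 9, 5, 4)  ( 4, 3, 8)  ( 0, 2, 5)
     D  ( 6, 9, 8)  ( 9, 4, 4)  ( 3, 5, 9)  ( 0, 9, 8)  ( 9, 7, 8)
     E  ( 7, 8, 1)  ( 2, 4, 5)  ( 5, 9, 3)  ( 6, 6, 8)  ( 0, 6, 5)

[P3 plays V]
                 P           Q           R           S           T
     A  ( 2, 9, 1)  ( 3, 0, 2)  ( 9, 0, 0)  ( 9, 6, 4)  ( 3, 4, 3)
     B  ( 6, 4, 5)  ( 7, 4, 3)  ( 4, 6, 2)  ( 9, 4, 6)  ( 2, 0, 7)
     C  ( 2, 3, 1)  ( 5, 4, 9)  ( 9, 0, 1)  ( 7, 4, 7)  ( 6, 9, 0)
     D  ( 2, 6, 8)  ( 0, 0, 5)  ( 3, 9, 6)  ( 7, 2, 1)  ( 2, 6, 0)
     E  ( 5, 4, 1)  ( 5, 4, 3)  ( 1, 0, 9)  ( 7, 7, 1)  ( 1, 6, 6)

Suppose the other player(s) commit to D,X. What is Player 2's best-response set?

P2 best: {Q}

u_2(P vs D,X) = 5
u_2(Q vs D,X) = 8
u_2(R vs D,X) = 6
u_2(S vs D,X) = 2
u_2(T vs D,X) = 7
max payoff 8 at {Q}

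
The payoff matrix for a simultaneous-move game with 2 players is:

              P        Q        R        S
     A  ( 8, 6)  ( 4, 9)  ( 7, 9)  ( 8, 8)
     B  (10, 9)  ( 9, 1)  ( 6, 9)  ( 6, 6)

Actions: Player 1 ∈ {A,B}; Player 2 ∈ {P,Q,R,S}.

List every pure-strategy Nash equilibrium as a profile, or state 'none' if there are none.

NE set: (A,R), (B,P)

(A,P): not NE [P1→B gives 10>8; P2→R gives 9>6]
(A,Q): not NE [P1→B gives 9>4]
(A,R): NE
(A,S): not NE [P2→R gives 9>8]
(B,P): NE
(B,Q): not NE [P2→R gives 9>1]
(B,R): not NE [P1→A gives 7>6]
(B,S): not NE [P1→A gives 8>6; P2→R gives 9>6]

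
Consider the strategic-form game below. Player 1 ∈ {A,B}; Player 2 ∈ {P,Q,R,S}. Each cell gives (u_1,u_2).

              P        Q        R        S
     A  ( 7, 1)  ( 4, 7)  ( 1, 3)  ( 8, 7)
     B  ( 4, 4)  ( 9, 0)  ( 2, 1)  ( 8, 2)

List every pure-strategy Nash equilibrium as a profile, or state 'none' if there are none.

(A,P): not NE [P2→S gives 7>1]
(A,Q): not NE [P1→B gives 9>4]
(A,R): not NE [P1→B gives 2>1; P2→S gives 7>3]
(A,S): NE
(B,P): not NE [P1→A gives 7>4]
(B,Q): not NE [P2→P gives 4>0]
(B,R): not NE [P2→P gives 4>1]
(B,S): not NE [P2→P gives 4>2]

PSNE = {(A,S)}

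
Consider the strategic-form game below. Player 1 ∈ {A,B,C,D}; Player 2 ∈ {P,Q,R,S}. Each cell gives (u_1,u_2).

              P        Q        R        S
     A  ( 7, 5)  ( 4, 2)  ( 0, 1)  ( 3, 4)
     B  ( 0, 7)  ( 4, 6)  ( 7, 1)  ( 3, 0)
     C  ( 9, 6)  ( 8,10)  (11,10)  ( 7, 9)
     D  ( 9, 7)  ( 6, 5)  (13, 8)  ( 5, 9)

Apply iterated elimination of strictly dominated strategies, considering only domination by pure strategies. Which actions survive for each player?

P1 drop A (C beats it: P:9>7 Q:8>4 R:11>0 S:7>3)
P1 drop B (C beats it: P:9>0 Q:8>4 R:11>7 S:7>3)
P2 drop P (R beats it: C:10>6 D:8>7)
P1→{C,D} P2→{Q,R,S}

IESDS → P1:{C,D} P2:{Q,R,S}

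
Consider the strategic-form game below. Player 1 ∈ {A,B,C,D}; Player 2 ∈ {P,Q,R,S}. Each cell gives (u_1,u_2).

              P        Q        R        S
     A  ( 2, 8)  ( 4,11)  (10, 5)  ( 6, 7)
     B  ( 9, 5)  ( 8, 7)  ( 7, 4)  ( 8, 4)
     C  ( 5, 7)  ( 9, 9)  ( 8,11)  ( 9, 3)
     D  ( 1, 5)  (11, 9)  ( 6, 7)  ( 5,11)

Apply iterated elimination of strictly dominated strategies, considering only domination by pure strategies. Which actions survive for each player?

P2 drop P (Q beats it: A:11>8 B:7>5 C:9>7 D:9>5)
P1 drop B (C beats it: Q:9>8 R:8>7 S:9>8)
P1→{A,C,D} P2→{Q,R,S}

Remaining: P1:{A,C,D} P2:{Q,R,S}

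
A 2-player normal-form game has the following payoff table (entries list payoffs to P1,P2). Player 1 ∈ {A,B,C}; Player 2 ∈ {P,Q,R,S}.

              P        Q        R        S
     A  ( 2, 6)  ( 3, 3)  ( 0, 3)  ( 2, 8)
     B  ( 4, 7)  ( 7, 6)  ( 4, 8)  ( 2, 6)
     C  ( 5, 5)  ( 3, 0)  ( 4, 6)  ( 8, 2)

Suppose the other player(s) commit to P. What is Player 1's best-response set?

u_1(A vs P) = 2
u_1(B vs P) = 4
u_1(C vs P) = 5
max payoff 5 at {C}

BR_1 = {C}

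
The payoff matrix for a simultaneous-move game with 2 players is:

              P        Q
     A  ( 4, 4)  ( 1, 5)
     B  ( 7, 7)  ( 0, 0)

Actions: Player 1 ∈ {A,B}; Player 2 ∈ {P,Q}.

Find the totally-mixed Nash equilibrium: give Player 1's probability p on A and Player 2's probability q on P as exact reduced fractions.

p=7/8, q=1/4

P1 indiff ⇒ q·4+(1-q)·1 = q·7+(1-q)·0 ⇒ q(-3) = (1-q)(-1) ⇒ q = 1/4
P2 indiff ⇒ p·4+(1-p)·7 = p·5+(1-p)·0 ⇒ p(-1) = (1-p)(-7) ⇒ p = 7/8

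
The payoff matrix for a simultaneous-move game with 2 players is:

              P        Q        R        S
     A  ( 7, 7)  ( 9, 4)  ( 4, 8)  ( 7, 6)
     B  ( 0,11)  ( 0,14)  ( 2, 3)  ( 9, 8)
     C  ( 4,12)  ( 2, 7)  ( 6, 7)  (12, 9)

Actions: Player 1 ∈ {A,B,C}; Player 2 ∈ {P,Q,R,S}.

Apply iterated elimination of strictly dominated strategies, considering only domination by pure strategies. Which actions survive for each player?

IESDS → P1:{A,C} P2:{P,R}

P1 drop B (C beats it: P:4>0 Q:2>0 R:6>2 S:12>9)
P2 drop Q (P beats it: A:7>4 C:12>7)
P2 drop S (P beats it: A:7>6 C:12>9)
P1→{A,C} P2→{P,R}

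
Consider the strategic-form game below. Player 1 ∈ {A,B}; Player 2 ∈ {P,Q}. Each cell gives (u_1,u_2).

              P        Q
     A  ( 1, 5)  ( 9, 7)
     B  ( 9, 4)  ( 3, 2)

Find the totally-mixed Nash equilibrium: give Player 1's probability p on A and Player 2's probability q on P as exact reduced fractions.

(p,q) = (1/2, 3/7)

P1 indiff ⇒ q·1+(1-q)·9 = q·9+(1-q)·3 ⇒ q(-8) = (1-q)(-6) ⇒ q = 3/7
P2 indiff ⇒ p·5+(1-p)·4 = p·7+(1-p)·2 ⇒ p(-2) = (1-p)(-2) ⇒ p = 1/2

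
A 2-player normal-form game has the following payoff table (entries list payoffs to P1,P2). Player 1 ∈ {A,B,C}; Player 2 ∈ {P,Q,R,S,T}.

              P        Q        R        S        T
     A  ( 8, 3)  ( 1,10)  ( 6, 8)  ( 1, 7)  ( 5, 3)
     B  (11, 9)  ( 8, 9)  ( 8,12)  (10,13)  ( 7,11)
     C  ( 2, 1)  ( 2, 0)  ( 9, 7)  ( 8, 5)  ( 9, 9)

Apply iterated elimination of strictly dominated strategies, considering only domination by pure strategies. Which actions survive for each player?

Remaining: P1:{B,C} P2:{R,S,T}

P1 drop A (B beats it: P:11>8 Q:8>1 R:8>6 S:10>1 T:7>5)
P2 drop P (R beats it: B:12>9 C:7>1)
P2 drop Q (R beats it: B:12>9 C:7>0)
P1→{B,C} P2→{R,S,T}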